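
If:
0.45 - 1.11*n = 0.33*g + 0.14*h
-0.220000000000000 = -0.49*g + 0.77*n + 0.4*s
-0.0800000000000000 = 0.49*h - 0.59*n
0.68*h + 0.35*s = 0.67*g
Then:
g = -0.90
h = 0.56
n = 0.60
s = -2.81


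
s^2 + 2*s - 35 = (s - 5)*(s + 7)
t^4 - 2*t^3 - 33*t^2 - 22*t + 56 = (t - 7)*(t - 1)*(t + 2)*(t + 4)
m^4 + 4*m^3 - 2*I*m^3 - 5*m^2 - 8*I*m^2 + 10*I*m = m*(m - 1)*(m + 5)*(m - 2*I)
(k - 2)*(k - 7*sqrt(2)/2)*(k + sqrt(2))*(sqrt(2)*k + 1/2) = sqrt(2)*k^4 - 9*k^3/2 - 2*sqrt(2)*k^3 - 33*sqrt(2)*k^2/4 + 9*k^2 - 7*k/2 + 33*sqrt(2)*k/2 + 7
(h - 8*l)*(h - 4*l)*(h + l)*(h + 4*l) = h^4 - 7*h^3*l - 24*h^2*l^2 + 112*h*l^3 + 128*l^4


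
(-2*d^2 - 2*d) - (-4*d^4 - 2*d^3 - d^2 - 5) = 4*d^4 + 2*d^3 - d^2 - 2*d + 5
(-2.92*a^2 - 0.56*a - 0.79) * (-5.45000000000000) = 15.914*a^2 + 3.052*a + 4.3055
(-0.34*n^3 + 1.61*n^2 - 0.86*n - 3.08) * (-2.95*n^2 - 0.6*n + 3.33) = 1.003*n^5 - 4.5455*n^4 + 0.4388*n^3 + 14.9633*n^2 - 1.0158*n - 10.2564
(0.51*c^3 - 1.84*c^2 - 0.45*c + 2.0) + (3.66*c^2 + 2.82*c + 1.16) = 0.51*c^3 + 1.82*c^2 + 2.37*c + 3.16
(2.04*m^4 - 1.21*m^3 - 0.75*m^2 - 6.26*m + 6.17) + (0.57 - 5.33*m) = 2.04*m^4 - 1.21*m^3 - 0.75*m^2 - 11.59*m + 6.74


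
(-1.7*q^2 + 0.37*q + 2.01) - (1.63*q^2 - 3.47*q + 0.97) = -3.33*q^2 + 3.84*q + 1.04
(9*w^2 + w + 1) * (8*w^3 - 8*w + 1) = 72*w^5 + 8*w^4 - 64*w^3 + w^2 - 7*w + 1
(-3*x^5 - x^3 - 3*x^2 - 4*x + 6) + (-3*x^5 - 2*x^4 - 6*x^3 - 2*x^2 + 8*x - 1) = -6*x^5 - 2*x^4 - 7*x^3 - 5*x^2 + 4*x + 5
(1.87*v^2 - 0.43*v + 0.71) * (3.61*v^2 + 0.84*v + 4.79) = 6.7507*v^4 + 0.0185*v^3 + 11.1592*v^2 - 1.4633*v + 3.4009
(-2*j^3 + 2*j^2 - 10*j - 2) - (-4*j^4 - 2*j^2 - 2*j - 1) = 4*j^4 - 2*j^3 + 4*j^2 - 8*j - 1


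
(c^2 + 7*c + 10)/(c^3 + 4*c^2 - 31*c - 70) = (c + 5)/(c^2 + 2*c - 35)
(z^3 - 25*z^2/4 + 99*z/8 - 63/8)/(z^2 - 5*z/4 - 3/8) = (4*z^2 - 19*z + 21)/(4*z + 1)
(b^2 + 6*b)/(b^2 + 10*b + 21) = b*(b + 6)/(b^2 + 10*b + 21)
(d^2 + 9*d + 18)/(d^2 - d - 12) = (d + 6)/(d - 4)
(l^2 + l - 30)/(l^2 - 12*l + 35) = (l + 6)/(l - 7)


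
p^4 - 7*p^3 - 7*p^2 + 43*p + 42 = (p - 7)*(p - 3)*(p + 1)*(p + 2)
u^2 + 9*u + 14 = (u + 2)*(u + 7)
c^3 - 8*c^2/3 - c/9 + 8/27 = (c - 8/3)*(c - 1/3)*(c + 1/3)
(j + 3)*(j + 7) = j^2 + 10*j + 21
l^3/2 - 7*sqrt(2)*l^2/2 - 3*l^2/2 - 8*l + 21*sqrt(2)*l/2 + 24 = (l/2 + sqrt(2)/2)*(l - 3)*(l - 8*sqrt(2))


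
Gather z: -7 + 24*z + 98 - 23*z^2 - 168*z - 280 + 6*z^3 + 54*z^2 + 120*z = 6*z^3 + 31*z^2 - 24*z - 189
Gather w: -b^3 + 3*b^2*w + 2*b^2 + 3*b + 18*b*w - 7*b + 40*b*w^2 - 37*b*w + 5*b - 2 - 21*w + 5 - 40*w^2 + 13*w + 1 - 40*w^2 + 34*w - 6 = -b^3 + 2*b^2 + b + w^2*(40*b - 80) + w*(3*b^2 - 19*b + 26) - 2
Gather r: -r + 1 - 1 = -r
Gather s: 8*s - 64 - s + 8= 7*s - 56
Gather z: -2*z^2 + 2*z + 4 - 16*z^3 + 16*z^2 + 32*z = -16*z^3 + 14*z^2 + 34*z + 4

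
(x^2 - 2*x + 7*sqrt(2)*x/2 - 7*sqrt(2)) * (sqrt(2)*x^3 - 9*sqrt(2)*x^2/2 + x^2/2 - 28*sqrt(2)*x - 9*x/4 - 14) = sqrt(2)*x^5 - 13*sqrt(2)*x^4/2 + 15*x^4/2 - 195*x^3/4 - 69*sqrt(2)*x^3/4 - 285*x^2/2 + 357*sqrt(2)*x^2/8 - 133*sqrt(2)*x/4 + 420*x + 98*sqrt(2)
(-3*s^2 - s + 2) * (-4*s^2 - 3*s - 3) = 12*s^4 + 13*s^3 + 4*s^2 - 3*s - 6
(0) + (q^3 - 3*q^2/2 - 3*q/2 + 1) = q^3 - 3*q^2/2 - 3*q/2 + 1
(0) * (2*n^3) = 0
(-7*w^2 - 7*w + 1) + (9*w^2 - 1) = 2*w^2 - 7*w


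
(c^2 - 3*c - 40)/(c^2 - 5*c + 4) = (c^2 - 3*c - 40)/(c^2 - 5*c + 4)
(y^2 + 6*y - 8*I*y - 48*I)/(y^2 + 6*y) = (y - 8*I)/y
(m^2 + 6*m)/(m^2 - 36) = m/(m - 6)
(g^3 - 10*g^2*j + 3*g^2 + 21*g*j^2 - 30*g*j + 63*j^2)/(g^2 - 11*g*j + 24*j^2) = (g^2 - 7*g*j + 3*g - 21*j)/(g - 8*j)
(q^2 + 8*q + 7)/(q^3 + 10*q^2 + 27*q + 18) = (q + 7)/(q^2 + 9*q + 18)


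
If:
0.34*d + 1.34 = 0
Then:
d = -3.94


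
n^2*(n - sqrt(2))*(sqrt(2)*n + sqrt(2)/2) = sqrt(2)*n^4 - 2*n^3 + sqrt(2)*n^3/2 - n^2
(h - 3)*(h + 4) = h^2 + h - 12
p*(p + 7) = p^2 + 7*p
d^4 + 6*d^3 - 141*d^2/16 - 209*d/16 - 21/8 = (d - 2)*(d + 1/4)*(d + 3/4)*(d + 7)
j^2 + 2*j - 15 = (j - 3)*(j + 5)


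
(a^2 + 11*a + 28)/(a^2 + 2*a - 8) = (a + 7)/(a - 2)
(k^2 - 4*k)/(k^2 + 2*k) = (k - 4)/(k + 2)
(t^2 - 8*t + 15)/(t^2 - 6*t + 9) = (t - 5)/(t - 3)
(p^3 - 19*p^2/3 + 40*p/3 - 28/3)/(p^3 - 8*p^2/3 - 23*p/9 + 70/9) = 3*(p - 2)/(3*p + 5)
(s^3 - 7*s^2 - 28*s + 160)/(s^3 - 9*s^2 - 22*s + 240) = (s - 4)/(s - 6)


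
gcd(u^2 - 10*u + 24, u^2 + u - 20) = u - 4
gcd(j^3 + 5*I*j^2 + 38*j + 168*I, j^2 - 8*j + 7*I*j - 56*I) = j + 7*I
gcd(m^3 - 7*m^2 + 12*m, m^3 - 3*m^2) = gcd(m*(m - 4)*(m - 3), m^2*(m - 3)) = m^2 - 3*m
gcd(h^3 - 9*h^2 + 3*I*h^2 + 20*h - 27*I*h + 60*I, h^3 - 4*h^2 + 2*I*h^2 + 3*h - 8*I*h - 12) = h^2 + h*(-4 + 3*I) - 12*I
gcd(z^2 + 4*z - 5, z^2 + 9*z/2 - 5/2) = z + 5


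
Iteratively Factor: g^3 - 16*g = (g + 4)*(g^2 - 4*g) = (g - 4)*(g + 4)*(g)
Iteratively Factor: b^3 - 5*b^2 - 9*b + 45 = (b + 3)*(b^2 - 8*b + 15) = (b - 3)*(b + 3)*(b - 5)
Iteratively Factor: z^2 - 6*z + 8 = (z - 2)*(z - 4)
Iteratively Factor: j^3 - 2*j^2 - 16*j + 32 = (j - 4)*(j^2 + 2*j - 8) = (j - 4)*(j + 4)*(j - 2)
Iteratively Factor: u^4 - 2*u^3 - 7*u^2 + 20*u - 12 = (u + 3)*(u^3 - 5*u^2 + 8*u - 4) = (u - 1)*(u + 3)*(u^2 - 4*u + 4) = (u - 2)*(u - 1)*(u + 3)*(u - 2)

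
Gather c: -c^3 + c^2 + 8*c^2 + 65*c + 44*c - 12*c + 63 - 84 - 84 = -c^3 + 9*c^2 + 97*c - 105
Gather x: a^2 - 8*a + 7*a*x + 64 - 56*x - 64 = a^2 - 8*a + x*(7*a - 56)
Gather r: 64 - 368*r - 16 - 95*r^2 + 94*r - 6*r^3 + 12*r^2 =-6*r^3 - 83*r^2 - 274*r + 48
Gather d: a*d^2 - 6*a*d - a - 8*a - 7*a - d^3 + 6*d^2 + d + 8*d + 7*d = -16*a - d^3 + d^2*(a + 6) + d*(16 - 6*a)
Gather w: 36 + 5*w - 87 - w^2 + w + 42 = -w^2 + 6*w - 9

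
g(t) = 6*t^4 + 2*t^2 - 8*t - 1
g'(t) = 24*t^3 + 4*t - 8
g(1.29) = 8.62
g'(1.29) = 48.68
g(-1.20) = 23.92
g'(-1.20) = -54.27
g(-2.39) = 225.31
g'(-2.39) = -345.21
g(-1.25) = 26.77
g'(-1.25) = -59.88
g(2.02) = 90.90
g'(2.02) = 197.90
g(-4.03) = 1646.32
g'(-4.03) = -1594.94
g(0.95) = -1.91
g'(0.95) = 16.38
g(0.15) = -2.15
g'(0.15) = -7.32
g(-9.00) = 39599.00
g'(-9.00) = -17540.00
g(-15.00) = 304319.00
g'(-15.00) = -81068.00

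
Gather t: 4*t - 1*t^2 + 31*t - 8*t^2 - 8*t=-9*t^2 + 27*t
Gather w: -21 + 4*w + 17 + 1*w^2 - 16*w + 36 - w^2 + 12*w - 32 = 0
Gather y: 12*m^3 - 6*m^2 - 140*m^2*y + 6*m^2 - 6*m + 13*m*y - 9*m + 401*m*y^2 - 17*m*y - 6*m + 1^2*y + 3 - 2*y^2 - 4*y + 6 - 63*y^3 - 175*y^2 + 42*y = 12*m^3 - 21*m - 63*y^3 + y^2*(401*m - 177) + y*(-140*m^2 - 4*m + 39) + 9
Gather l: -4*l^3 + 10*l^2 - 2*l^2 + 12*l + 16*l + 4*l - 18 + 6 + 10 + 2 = -4*l^3 + 8*l^2 + 32*l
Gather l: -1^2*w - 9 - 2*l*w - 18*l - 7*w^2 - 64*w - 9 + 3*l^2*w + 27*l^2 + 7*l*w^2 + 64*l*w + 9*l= l^2*(3*w + 27) + l*(7*w^2 + 62*w - 9) - 7*w^2 - 65*w - 18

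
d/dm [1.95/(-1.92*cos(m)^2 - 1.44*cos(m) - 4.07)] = -(7.488*cos(m) + 2.808)*sin(m)/(1.92*cos(m)^2 + 1.44*cos(m) + 4.07)^2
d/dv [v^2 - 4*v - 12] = 2*v - 4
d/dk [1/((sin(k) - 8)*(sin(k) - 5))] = (13 - 2*sin(k))*cos(k)/((sin(k) - 8)^2*(sin(k) - 5)^2)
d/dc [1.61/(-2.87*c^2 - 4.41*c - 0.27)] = (9.2414*c + 7.1001)/(2.87*c^2 + 4.41*c + 0.27)^2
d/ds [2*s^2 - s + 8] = 4*s - 1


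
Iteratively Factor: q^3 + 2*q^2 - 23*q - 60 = (q + 3)*(q^2 - q - 20) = (q - 5)*(q + 3)*(q + 4)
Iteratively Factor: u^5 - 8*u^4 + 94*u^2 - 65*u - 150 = (u + 3)*(u^4 - 11*u^3 + 33*u^2 - 5*u - 50) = (u - 5)*(u + 3)*(u^3 - 6*u^2 + 3*u + 10) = (u - 5)*(u - 2)*(u + 3)*(u^2 - 4*u - 5) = (u - 5)*(u - 2)*(u + 1)*(u + 3)*(u - 5)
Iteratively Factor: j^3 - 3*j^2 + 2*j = (j)*(j^2 - 3*j + 2) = j*(j - 1)*(j - 2)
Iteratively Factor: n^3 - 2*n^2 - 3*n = (n)*(n^2 - 2*n - 3) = n*(n + 1)*(n - 3)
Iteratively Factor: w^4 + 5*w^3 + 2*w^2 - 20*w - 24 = (w - 2)*(w^3 + 7*w^2 + 16*w + 12) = (w - 2)*(w + 3)*(w^2 + 4*w + 4) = (w - 2)*(w + 2)*(w + 3)*(w + 2)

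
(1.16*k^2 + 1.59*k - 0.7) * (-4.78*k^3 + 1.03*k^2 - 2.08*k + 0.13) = -5.5448*k^5 - 6.4054*k^4 + 2.5709*k^3 - 3.8774*k^2 + 1.6627*k - 0.091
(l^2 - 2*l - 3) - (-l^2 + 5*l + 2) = 2*l^2 - 7*l - 5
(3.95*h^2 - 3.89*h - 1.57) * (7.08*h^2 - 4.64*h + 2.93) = 27.966*h^4 - 45.8692*h^3 + 18.5075*h^2 - 4.1129*h - 4.6001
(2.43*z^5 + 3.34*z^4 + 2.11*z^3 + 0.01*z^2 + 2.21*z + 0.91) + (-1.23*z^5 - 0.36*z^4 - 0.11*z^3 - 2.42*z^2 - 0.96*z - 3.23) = 1.2*z^5 + 2.98*z^4 + 2.0*z^3 - 2.41*z^2 + 1.25*z - 2.32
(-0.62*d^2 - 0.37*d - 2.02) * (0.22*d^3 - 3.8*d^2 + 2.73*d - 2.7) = -0.1364*d^5 + 2.2746*d^4 - 0.731*d^3 + 8.3399*d^2 - 4.5156*d + 5.454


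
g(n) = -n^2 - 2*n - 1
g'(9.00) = -20.00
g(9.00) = -100.00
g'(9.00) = -20.00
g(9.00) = -100.00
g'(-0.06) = -1.88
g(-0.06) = -0.88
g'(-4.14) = 6.28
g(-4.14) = -9.86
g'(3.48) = -8.96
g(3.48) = -20.07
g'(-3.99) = 5.98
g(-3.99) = -8.94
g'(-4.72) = 7.44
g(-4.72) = -13.84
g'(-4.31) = 6.62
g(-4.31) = -10.96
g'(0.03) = -2.06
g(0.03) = -1.06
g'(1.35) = -4.70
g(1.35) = -5.52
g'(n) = -2*n - 2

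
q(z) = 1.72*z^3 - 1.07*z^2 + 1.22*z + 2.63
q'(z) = 5.16*z^2 - 2.14*z + 1.22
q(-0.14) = 2.43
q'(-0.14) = 1.62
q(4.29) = 123.97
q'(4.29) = 87.00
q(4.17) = 113.83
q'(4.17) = 82.02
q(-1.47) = -6.94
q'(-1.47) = 15.52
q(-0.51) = 1.50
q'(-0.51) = 3.65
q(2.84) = 36.86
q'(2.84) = 36.76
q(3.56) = 71.02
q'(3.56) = 59.00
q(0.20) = 2.84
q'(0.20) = 1.00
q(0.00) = 2.63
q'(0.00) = 1.22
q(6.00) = 342.95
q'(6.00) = 174.14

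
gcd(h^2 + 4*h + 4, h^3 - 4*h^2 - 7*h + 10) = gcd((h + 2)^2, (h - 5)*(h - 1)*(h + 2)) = h + 2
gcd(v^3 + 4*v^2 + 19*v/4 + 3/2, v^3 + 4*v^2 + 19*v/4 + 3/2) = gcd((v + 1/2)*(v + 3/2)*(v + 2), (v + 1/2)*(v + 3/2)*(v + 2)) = v^3 + 4*v^2 + 19*v/4 + 3/2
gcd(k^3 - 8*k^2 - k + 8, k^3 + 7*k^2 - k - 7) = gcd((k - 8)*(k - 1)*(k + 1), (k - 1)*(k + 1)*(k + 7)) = k^2 - 1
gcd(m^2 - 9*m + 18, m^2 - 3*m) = m - 3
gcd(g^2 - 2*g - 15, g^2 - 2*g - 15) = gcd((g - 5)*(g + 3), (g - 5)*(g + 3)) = g^2 - 2*g - 15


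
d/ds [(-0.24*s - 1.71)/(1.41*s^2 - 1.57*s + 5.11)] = (0.3384*s^2 + 4.8222*s - 3.9111)/(1.9881*s^4 - 4.4274*s^3 + 16.8751*s^2 - 16.0454*s + 26.1121)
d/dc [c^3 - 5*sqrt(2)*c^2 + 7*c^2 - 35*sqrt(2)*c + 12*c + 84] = 3*c^2 - 10*sqrt(2)*c + 14*c - 35*sqrt(2) + 12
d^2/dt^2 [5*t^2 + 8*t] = 10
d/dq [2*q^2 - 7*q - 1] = 4*q - 7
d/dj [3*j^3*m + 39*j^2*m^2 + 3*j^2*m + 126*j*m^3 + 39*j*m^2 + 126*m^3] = 3*m*(3*j^2 + 26*j*m + 2*j + 42*m^2 + 13*m)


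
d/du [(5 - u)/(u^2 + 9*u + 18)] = (-u^2 - 9*u + (u - 5)*(2*u + 9) - 18)/(u^2 + 9*u + 18)^2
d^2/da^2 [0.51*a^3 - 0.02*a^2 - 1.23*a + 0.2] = 3.06*a - 0.04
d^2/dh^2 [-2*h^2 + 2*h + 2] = -4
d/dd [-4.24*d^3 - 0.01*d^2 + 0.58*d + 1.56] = -12.72*d^2 - 0.02*d + 0.58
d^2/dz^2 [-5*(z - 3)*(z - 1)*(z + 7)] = -30*z - 30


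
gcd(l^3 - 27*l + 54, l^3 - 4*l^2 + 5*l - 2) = 1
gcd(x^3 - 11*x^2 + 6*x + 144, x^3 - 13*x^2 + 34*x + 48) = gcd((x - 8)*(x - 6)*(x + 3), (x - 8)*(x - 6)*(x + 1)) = x^2 - 14*x + 48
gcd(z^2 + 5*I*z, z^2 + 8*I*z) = z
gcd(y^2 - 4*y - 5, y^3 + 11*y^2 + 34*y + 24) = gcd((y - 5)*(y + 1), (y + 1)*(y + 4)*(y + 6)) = y + 1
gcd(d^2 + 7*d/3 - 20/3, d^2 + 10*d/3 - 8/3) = d + 4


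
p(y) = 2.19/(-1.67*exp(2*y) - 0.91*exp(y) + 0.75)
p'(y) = 2.19*(3.34*exp(2*y) + 0.91*exp(y))/(-1.67*exp(2*y) - 0.91*exp(y) + 0.75)^2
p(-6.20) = 2.93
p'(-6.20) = 0.01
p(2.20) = -0.02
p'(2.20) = 0.03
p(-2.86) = 3.16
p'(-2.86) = 0.29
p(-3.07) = 3.11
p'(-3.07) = 0.22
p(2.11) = -0.02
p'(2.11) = 0.04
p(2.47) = -0.01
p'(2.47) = 0.02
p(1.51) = -0.06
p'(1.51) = 0.11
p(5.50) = -0.00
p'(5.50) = 0.00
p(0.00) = -1.20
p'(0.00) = 2.78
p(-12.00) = 2.92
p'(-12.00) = 0.00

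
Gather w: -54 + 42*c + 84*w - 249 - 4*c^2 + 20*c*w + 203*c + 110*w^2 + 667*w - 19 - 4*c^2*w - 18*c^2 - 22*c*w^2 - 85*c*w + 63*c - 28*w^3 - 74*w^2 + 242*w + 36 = -22*c^2 + 308*c - 28*w^3 + w^2*(36 - 22*c) + w*(-4*c^2 - 65*c + 993) - 286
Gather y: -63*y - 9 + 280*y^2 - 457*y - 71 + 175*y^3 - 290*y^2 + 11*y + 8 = 175*y^3 - 10*y^2 - 509*y - 72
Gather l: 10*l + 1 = 10*l + 1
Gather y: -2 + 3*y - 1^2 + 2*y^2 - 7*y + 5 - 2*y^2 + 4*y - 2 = 0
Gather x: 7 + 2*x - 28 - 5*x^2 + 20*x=-5*x^2 + 22*x - 21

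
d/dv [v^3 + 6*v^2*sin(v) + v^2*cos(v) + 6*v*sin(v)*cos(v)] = -v^2*sin(v) + 6*v^2*cos(v) + 3*v^2 + 12*v*sin(v) + 2*v*cos(v) + 6*v*cos(2*v) + 3*sin(2*v)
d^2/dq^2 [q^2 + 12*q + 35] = 2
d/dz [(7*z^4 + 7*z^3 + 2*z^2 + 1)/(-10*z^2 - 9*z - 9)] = (-140*z^5 - 259*z^4 - 378*z^3 - 207*z^2 - 16*z + 9)/(100*z^4 + 180*z^3 + 261*z^2 + 162*z + 81)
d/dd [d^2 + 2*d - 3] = 2*d + 2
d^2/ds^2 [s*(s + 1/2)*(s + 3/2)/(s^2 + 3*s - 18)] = 3*(29*s^3 - 72*s^2 + 1350*s + 918)/(2*(s^6 + 9*s^5 - 27*s^4 - 297*s^3 + 486*s^2 + 2916*s - 5832))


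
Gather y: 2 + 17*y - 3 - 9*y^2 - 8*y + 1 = -9*y^2 + 9*y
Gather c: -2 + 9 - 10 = -3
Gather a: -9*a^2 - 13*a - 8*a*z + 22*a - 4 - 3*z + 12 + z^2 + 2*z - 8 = -9*a^2 + a*(9 - 8*z) + z^2 - z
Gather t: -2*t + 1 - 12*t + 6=7 - 14*t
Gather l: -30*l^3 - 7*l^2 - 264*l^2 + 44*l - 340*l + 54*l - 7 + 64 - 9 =-30*l^3 - 271*l^2 - 242*l + 48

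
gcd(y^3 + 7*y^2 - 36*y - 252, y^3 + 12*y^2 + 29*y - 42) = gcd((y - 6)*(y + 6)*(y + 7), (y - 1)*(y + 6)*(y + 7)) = y^2 + 13*y + 42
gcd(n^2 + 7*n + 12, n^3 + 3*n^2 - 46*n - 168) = n + 4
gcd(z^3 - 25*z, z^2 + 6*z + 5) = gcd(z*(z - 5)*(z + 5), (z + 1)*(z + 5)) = z + 5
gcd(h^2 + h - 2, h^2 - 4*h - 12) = h + 2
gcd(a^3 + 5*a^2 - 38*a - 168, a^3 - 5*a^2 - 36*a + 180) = a - 6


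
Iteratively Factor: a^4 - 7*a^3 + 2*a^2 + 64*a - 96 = (a - 4)*(a^3 - 3*a^2 - 10*a + 24) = (a - 4)^2*(a^2 + a - 6) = (a - 4)^2*(a - 2)*(a + 3)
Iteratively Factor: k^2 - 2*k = (k - 2)*(k)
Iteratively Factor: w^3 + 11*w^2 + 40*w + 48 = (w + 4)*(w^2 + 7*w + 12) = (w + 3)*(w + 4)*(w + 4)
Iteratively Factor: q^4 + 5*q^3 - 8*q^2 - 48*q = (q + 4)*(q^3 + q^2 - 12*q) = (q - 3)*(q + 4)*(q^2 + 4*q) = (q - 3)*(q + 4)^2*(q)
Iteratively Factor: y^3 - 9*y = (y + 3)*(y^2 - 3*y) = y*(y + 3)*(y - 3)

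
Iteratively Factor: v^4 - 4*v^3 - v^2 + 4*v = (v + 1)*(v^3 - 5*v^2 + 4*v) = v*(v + 1)*(v^2 - 5*v + 4) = v*(v - 1)*(v + 1)*(v - 4)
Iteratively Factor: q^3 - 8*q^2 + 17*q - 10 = (q - 1)*(q^2 - 7*q + 10) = (q - 2)*(q - 1)*(q - 5)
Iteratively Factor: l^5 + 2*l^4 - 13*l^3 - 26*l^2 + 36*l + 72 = (l + 2)*(l^4 - 13*l^2 + 36) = (l + 2)^2*(l^3 - 2*l^2 - 9*l + 18) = (l + 2)^2*(l + 3)*(l^2 - 5*l + 6) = (l - 3)*(l + 2)^2*(l + 3)*(l - 2)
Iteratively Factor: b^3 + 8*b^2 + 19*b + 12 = (b + 4)*(b^2 + 4*b + 3) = (b + 1)*(b + 4)*(b + 3)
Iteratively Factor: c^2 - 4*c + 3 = (c - 1)*(c - 3)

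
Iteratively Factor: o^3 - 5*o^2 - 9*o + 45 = (o - 5)*(o^2 - 9) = (o - 5)*(o - 3)*(o + 3)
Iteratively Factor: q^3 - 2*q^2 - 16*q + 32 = (q - 4)*(q^2 + 2*q - 8) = (q - 4)*(q + 4)*(q - 2)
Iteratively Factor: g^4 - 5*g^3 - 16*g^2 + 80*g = (g + 4)*(g^3 - 9*g^2 + 20*g) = g*(g + 4)*(g^2 - 9*g + 20) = g*(g - 4)*(g + 4)*(g - 5)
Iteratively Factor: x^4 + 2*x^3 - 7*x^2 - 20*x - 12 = (x + 1)*(x^3 + x^2 - 8*x - 12) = (x + 1)*(x + 2)*(x^2 - x - 6) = (x + 1)*(x + 2)^2*(x - 3)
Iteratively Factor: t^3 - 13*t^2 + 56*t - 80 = (t - 4)*(t^2 - 9*t + 20) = (t - 5)*(t - 4)*(t - 4)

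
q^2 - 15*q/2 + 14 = (q - 4)*(q - 7/2)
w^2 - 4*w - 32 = (w - 8)*(w + 4)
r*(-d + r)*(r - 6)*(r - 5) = -d*r^3 + 11*d*r^2 - 30*d*r + r^4 - 11*r^3 + 30*r^2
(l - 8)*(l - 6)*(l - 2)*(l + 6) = l^4 - 10*l^3 - 20*l^2 + 360*l - 576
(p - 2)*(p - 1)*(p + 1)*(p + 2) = p^4 - 5*p^2 + 4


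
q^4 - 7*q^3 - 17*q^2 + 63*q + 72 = (q - 8)*(q - 3)*(q + 1)*(q + 3)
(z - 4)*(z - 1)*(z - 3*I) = z^3 - 5*z^2 - 3*I*z^2 + 4*z + 15*I*z - 12*I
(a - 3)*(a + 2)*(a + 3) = a^3 + 2*a^2 - 9*a - 18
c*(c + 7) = c^2 + 7*c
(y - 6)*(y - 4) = y^2 - 10*y + 24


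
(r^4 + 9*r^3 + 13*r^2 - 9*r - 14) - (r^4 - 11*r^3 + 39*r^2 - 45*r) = 20*r^3 - 26*r^2 + 36*r - 14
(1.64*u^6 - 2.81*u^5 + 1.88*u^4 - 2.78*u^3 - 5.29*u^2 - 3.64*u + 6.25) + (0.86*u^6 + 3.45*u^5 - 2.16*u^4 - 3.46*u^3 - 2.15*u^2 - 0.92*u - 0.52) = 2.5*u^6 + 0.64*u^5 - 0.28*u^4 - 6.24*u^3 - 7.44*u^2 - 4.56*u + 5.73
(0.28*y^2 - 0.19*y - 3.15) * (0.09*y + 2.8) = 0.0252*y^3 + 0.7669*y^2 - 0.8155*y - 8.82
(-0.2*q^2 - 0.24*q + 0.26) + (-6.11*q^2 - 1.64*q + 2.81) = -6.31*q^2 - 1.88*q + 3.07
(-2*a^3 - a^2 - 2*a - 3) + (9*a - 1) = -2*a^3 - a^2 + 7*a - 4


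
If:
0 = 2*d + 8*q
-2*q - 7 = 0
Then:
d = 14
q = -7/2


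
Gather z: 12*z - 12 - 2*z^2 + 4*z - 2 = -2*z^2 + 16*z - 14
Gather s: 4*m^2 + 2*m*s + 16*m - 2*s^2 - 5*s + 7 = 4*m^2 + 16*m - 2*s^2 + s*(2*m - 5) + 7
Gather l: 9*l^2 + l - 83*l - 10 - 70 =9*l^2 - 82*l - 80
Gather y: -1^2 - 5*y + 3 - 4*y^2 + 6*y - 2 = -4*y^2 + y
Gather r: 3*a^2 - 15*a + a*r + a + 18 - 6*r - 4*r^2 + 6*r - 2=3*a^2 + a*r - 14*a - 4*r^2 + 16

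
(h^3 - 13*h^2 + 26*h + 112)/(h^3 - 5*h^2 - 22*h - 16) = (h - 7)/(h + 1)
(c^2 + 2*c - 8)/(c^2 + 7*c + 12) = (c - 2)/(c + 3)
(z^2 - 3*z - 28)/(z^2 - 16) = (z - 7)/(z - 4)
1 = 1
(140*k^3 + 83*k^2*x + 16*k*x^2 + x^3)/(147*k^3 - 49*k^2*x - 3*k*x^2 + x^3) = (20*k^2 + 9*k*x + x^2)/(21*k^2 - 10*k*x + x^2)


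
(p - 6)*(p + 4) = p^2 - 2*p - 24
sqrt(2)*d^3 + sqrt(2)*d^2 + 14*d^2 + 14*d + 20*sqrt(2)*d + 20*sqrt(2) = (d + 2*sqrt(2))*(d + 5*sqrt(2))*(sqrt(2)*d + sqrt(2))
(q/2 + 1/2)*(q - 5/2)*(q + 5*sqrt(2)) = q^3/2 - 3*q^2/4 + 5*sqrt(2)*q^2/2 - 15*sqrt(2)*q/4 - 5*q/4 - 25*sqrt(2)/4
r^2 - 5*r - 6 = (r - 6)*(r + 1)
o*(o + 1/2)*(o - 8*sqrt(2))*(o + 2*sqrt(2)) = o^4 - 6*sqrt(2)*o^3 + o^3/2 - 32*o^2 - 3*sqrt(2)*o^2 - 16*o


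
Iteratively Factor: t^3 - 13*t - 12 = (t - 4)*(t^2 + 4*t + 3) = (t - 4)*(t + 3)*(t + 1)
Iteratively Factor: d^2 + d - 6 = (d + 3)*(d - 2)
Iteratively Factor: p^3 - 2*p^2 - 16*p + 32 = (p - 4)*(p^2 + 2*p - 8) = (p - 4)*(p + 4)*(p - 2)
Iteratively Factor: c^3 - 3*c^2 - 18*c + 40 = (c + 4)*(c^2 - 7*c + 10) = (c - 5)*(c + 4)*(c - 2)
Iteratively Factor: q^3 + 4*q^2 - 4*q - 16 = (q + 4)*(q^2 - 4) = (q - 2)*(q + 4)*(q + 2)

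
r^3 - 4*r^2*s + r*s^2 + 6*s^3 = (r - 3*s)*(r - 2*s)*(r + s)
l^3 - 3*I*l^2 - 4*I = (l - 2*I)^2*(l + I)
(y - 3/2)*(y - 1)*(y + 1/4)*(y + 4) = y^4 + 7*y^3/4 - 65*y^2/8 + 31*y/8 + 3/2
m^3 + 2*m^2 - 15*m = m*(m - 3)*(m + 5)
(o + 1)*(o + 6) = o^2 + 7*o + 6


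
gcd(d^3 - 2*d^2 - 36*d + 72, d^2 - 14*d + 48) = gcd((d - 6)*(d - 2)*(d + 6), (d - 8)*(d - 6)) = d - 6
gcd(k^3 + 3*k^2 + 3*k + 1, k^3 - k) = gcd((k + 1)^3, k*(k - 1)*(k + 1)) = k + 1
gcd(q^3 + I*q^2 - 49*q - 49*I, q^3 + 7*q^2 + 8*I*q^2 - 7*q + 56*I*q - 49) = q^2 + q*(7 + I) + 7*I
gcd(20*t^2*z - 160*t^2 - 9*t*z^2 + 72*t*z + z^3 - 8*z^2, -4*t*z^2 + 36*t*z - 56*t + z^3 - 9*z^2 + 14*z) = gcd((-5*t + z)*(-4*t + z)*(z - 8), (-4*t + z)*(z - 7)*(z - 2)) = -4*t + z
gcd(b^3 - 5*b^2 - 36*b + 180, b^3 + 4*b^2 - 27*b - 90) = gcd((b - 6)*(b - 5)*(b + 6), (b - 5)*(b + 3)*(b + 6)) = b^2 + b - 30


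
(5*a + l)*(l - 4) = 5*a*l - 20*a + l^2 - 4*l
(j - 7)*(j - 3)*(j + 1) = j^3 - 9*j^2 + 11*j + 21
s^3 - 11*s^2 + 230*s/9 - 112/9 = (s - 8)*(s - 7/3)*(s - 2/3)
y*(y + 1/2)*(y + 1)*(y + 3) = y^4 + 9*y^3/2 + 5*y^2 + 3*y/2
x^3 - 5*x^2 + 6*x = x*(x - 3)*(x - 2)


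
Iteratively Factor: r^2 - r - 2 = (r - 2)*(r + 1)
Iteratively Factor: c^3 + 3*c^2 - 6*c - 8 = (c - 2)*(c^2 + 5*c + 4) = (c - 2)*(c + 4)*(c + 1)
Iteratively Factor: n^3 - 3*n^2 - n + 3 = (n + 1)*(n^2 - 4*n + 3) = (n - 1)*(n + 1)*(n - 3)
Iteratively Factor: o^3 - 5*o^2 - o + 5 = (o - 1)*(o^2 - 4*o - 5) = (o - 5)*(o - 1)*(o + 1)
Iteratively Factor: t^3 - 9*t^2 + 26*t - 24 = (t - 2)*(t^2 - 7*t + 12) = (t - 4)*(t - 2)*(t - 3)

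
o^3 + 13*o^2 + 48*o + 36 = (o + 1)*(o + 6)^2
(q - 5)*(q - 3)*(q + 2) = q^3 - 6*q^2 - q + 30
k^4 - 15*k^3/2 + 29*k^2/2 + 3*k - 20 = (k - 4)*(k - 5/2)*(k - 2)*(k + 1)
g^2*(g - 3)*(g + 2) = g^4 - g^3 - 6*g^2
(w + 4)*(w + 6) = w^2 + 10*w + 24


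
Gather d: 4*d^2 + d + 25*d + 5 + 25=4*d^2 + 26*d + 30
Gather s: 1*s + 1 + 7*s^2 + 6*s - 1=7*s^2 + 7*s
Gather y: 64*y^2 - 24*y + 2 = 64*y^2 - 24*y + 2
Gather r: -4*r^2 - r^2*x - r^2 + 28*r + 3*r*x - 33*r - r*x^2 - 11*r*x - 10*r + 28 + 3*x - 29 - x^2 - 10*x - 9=r^2*(-x - 5) + r*(-x^2 - 8*x - 15) - x^2 - 7*x - 10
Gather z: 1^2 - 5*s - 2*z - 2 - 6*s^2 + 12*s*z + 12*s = -6*s^2 + 7*s + z*(12*s - 2) - 1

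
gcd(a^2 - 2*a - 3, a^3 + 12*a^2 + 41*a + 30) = a + 1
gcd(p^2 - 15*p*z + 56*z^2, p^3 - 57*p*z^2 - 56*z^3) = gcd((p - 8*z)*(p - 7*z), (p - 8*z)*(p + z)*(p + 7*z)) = -p + 8*z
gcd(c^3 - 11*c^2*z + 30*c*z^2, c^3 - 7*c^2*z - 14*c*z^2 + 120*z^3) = c^2 - 11*c*z + 30*z^2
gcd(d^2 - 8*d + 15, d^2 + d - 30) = d - 5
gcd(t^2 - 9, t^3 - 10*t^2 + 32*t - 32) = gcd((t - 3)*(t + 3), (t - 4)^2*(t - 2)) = 1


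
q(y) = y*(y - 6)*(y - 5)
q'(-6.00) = 270.00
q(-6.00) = -792.00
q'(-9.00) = 471.00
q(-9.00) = -1890.00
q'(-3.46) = 142.03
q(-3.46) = -276.91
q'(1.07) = 9.89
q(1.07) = 20.73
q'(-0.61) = 44.54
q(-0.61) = -22.62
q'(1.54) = 3.23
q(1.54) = 23.76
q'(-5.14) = 222.34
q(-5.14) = -580.61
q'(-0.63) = 45.05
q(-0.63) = -23.52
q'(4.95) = -5.39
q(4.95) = 0.26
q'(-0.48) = 41.25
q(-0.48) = -17.04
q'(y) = y*(y - 6) + y*(y - 5) + (y - 6)*(y - 5) = 3*y^2 - 22*y + 30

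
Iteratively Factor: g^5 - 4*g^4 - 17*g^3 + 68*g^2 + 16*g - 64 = (g - 4)*(g^4 - 17*g^2 + 16) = (g - 4)*(g - 1)*(g^3 + g^2 - 16*g - 16) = (g - 4)*(g - 1)*(g + 1)*(g^2 - 16) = (g - 4)^2*(g - 1)*(g + 1)*(g + 4)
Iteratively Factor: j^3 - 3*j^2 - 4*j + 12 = (j + 2)*(j^2 - 5*j + 6) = (j - 3)*(j + 2)*(j - 2)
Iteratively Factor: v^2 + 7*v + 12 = (v + 3)*(v + 4)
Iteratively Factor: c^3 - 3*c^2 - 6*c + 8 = (c - 4)*(c^2 + c - 2) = (c - 4)*(c - 1)*(c + 2)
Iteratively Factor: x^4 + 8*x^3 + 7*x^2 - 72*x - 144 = (x + 3)*(x^3 + 5*x^2 - 8*x - 48) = (x - 3)*(x + 3)*(x^2 + 8*x + 16) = (x - 3)*(x + 3)*(x + 4)*(x + 4)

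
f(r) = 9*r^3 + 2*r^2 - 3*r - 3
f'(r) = 27*r^2 + 4*r - 3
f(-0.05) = -2.85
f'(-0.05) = -3.13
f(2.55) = 151.59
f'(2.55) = 182.77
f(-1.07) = -8.53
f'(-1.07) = 23.63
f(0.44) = -3.17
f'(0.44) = 3.99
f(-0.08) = -2.75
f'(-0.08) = -3.15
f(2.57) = 155.27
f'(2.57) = 185.61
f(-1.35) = -17.45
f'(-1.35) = 40.81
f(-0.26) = -2.24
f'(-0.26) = -2.21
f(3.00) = 249.00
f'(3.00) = 252.00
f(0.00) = -3.00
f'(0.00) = -3.00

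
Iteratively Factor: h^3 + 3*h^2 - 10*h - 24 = (h + 4)*(h^2 - h - 6) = (h + 2)*(h + 4)*(h - 3)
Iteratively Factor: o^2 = (o)*(o)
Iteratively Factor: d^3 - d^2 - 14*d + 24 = (d + 4)*(d^2 - 5*d + 6) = (d - 3)*(d + 4)*(d - 2)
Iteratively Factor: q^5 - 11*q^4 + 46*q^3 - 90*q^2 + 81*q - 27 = (q - 1)*(q^4 - 10*q^3 + 36*q^2 - 54*q + 27) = (q - 3)*(q - 1)*(q^3 - 7*q^2 + 15*q - 9) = (q - 3)^2*(q - 1)*(q^2 - 4*q + 3) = (q - 3)^3*(q - 1)*(q - 1)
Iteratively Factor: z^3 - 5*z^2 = (z)*(z^2 - 5*z) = z^2*(z - 5)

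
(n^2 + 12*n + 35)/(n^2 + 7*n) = (n + 5)/n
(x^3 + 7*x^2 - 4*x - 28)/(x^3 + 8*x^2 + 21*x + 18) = (x^2 + 5*x - 14)/(x^2 + 6*x + 9)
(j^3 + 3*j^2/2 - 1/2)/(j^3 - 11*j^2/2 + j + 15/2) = (2*j^2 + j - 1)/(2*j^2 - 13*j + 15)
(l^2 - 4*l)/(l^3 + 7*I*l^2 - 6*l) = (l - 4)/(l^2 + 7*I*l - 6)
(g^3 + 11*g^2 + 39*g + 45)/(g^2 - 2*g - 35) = (g^2 + 6*g + 9)/(g - 7)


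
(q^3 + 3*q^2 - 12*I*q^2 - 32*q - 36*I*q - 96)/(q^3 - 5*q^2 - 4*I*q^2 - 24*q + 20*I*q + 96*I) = (q - 8*I)/(q - 8)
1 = 1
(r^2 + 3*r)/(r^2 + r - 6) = r/(r - 2)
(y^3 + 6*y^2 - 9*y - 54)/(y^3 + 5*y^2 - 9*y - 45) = (y + 6)/(y + 5)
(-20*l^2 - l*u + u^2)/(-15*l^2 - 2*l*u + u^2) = (4*l + u)/(3*l + u)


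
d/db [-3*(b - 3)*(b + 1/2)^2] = -9*b^2 + 12*b + 33/4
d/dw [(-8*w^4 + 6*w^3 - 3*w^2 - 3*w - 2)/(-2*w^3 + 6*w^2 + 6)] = (8*w^6 - 48*w^5 + 15*w^4 - 102*w^3 + 57*w^2 - 6*w - 9)/(2*(w^6 - 6*w^5 + 9*w^4 - 6*w^3 + 18*w^2 + 9))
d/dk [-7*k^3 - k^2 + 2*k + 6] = -21*k^2 - 2*k + 2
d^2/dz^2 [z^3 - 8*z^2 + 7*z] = 6*z - 16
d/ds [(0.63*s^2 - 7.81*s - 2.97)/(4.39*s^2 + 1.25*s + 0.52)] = (35.0734*s^2 + 26.7318*s - 0.3487)/(19.2721*s^4 + 10.975*s^3 + 6.1281*s^2 + 1.3*s + 0.2704)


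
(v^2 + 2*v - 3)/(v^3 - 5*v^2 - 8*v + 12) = (v + 3)/(v^2 - 4*v - 12)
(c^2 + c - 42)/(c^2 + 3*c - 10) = (c^2 + c - 42)/(c^2 + 3*c - 10)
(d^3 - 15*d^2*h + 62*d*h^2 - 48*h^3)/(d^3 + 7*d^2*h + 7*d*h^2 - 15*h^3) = (d^2 - 14*d*h + 48*h^2)/(d^2 + 8*d*h + 15*h^2)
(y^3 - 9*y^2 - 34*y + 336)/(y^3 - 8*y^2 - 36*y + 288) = (y - 7)/(y - 6)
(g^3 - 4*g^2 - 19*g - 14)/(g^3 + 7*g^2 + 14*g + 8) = (g - 7)/(g + 4)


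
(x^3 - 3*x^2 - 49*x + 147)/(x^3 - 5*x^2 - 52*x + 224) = (x^2 - 10*x + 21)/(x^2 - 12*x + 32)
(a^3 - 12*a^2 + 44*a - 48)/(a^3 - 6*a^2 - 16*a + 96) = (a - 2)/(a + 4)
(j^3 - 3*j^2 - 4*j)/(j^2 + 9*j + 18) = j*(j^2 - 3*j - 4)/(j^2 + 9*j + 18)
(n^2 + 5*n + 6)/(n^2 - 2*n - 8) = (n + 3)/(n - 4)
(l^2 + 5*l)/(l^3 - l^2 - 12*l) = (l + 5)/(l^2 - l - 12)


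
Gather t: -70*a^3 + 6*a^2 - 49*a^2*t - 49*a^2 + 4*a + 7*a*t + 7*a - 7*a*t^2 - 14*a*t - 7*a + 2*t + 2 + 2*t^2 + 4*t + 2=-70*a^3 - 43*a^2 + 4*a + t^2*(2 - 7*a) + t*(-49*a^2 - 7*a + 6) + 4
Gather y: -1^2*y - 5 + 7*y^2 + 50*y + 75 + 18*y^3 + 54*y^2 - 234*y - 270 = 18*y^3 + 61*y^2 - 185*y - 200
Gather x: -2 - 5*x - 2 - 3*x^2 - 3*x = -3*x^2 - 8*x - 4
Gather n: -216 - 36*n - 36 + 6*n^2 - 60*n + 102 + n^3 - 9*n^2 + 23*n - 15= n^3 - 3*n^2 - 73*n - 165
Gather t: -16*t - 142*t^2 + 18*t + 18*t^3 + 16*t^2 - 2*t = 18*t^3 - 126*t^2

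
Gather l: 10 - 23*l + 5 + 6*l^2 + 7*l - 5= 6*l^2 - 16*l + 10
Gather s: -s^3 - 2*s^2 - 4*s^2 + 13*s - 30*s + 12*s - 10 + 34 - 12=-s^3 - 6*s^2 - 5*s + 12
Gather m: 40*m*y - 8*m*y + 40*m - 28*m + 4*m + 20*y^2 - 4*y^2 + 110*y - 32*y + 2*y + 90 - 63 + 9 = m*(32*y + 16) + 16*y^2 + 80*y + 36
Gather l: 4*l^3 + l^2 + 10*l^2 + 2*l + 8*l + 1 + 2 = 4*l^3 + 11*l^2 + 10*l + 3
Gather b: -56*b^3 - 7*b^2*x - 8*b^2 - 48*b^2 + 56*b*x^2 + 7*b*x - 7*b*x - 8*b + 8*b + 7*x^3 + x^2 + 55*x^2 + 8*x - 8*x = -56*b^3 + b^2*(-7*x - 56) + 56*b*x^2 + 7*x^3 + 56*x^2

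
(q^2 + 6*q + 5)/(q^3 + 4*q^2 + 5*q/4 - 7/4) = 4*(q + 5)/(4*q^2 + 12*q - 7)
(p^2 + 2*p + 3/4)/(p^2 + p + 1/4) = (2*p + 3)/(2*p + 1)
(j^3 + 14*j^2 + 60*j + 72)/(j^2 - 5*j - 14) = (j^2 + 12*j + 36)/(j - 7)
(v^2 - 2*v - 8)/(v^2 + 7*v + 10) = (v - 4)/(v + 5)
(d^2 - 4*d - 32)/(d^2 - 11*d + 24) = (d + 4)/(d - 3)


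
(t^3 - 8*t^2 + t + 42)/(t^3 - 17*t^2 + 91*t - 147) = (t + 2)/(t - 7)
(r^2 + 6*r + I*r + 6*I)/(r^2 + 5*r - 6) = (r + I)/(r - 1)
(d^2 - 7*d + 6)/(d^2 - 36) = (d - 1)/(d + 6)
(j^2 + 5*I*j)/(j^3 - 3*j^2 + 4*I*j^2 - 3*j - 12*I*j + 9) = j*(j + 5*I)/(j^3 + j^2*(-3 + 4*I) - 3*j*(1 + 4*I) + 9)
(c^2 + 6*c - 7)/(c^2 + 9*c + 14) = (c - 1)/(c + 2)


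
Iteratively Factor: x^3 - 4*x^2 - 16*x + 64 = (x + 4)*(x^2 - 8*x + 16) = (x - 4)*(x + 4)*(x - 4)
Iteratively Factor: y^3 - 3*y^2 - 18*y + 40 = (y - 5)*(y^2 + 2*y - 8) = (y - 5)*(y + 4)*(y - 2)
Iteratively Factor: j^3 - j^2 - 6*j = (j - 3)*(j^2 + 2*j) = (j - 3)*(j + 2)*(j)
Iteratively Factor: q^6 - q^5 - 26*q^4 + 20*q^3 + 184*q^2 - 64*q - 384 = (q - 4)*(q^5 + 3*q^4 - 14*q^3 - 36*q^2 + 40*q + 96) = (q - 4)*(q + 4)*(q^4 - q^3 - 10*q^2 + 4*q + 24) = (q - 4)*(q - 3)*(q + 4)*(q^3 + 2*q^2 - 4*q - 8) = (q - 4)*(q - 3)*(q + 2)*(q + 4)*(q^2 - 4) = (q - 4)*(q - 3)*(q - 2)*(q + 2)*(q + 4)*(q + 2)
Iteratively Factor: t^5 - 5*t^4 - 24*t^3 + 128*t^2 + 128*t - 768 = (t - 4)*(t^4 - t^3 - 28*t^2 + 16*t + 192) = (t - 4)^2*(t^3 + 3*t^2 - 16*t - 48) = (t - 4)^2*(t + 4)*(t^2 - t - 12) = (t - 4)^3*(t + 4)*(t + 3)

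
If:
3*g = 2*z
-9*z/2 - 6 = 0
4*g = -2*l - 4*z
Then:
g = -8/9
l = 40/9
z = -4/3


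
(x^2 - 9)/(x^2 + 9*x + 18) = (x - 3)/(x + 6)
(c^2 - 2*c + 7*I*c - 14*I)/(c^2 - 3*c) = (c^2 + c*(-2 + 7*I) - 14*I)/(c*(c - 3))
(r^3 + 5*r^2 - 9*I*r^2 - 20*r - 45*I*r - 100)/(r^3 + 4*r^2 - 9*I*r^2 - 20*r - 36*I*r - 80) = (r + 5)/(r + 4)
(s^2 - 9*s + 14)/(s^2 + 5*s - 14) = (s - 7)/(s + 7)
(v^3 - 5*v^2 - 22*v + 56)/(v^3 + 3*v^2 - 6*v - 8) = (v - 7)/(v + 1)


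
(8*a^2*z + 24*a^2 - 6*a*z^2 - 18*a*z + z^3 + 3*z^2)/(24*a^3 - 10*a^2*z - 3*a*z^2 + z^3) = (z + 3)/(3*a + z)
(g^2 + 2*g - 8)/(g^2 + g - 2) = (g^2 + 2*g - 8)/(g^2 + g - 2)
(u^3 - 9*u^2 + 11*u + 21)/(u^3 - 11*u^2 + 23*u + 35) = (u - 3)/(u - 5)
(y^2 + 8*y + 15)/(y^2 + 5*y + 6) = (y + 5)/(y + 2)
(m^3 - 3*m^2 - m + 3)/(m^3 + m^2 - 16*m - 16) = (m^2 - 4*m + 3)/(m^2 - 16)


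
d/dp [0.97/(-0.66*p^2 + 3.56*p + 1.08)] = (1.2804*p - 3.4532)/(-0.66*p^2 + 3.56*p + 1.08)^2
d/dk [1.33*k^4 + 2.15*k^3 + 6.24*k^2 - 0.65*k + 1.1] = 5.32*k^3 + 6.45*k^2 + 12.48*k - 0.65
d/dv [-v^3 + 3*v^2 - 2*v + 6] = -3*v^2 + 6*v - 2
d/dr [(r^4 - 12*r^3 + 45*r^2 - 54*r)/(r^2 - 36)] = 2*(r^3 + 6*r^2 - 36*r + 27)/(r^2 + 12*r + 36)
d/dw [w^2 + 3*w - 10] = 2*w + 3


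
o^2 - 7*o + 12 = (o - 4)*(o - 3)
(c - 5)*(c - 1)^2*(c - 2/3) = c^4 - 23*c^3/3 + 47*c^2/3 - 37*c/3 + 10/3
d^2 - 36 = (d - 6)*(d + 6)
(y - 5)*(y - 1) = y^2 - 6*y + 5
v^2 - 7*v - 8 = (v - 8)*(v + 1)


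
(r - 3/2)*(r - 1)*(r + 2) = r^3 - r^2/2 - 7*r/2 + 3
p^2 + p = p*(p + 1)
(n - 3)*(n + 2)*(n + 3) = n^3 + 2*n^2 - 9*n - 18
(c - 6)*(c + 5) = c^2 - c - 30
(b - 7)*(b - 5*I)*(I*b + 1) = I*b^3 + 6*b^2 - 7*I*b^2 - 42*b - 5*I*b + 35*I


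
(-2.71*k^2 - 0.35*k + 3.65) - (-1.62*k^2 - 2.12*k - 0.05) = -1.09*k^2 + 1.77*k + 3.7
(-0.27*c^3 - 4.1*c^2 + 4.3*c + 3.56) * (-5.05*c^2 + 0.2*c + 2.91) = 1.3635*c^5 + 20.651*c^4 - 23.3207*c^3 - 29.049*c^2 + 13.225*c + 10.3596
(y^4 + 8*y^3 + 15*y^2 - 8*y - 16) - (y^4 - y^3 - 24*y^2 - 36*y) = 9*y^3 + 39*y^2 + 28*y - 16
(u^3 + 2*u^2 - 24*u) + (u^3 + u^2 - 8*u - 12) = 2*u^3 + 3*u^2 - 32*u - 12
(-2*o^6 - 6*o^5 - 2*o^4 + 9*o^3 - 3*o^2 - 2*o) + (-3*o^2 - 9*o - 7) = -2*o^6 - 6*o^5 - 2*o^4 + 9*o^3 - 6*o^2 - 11*o - 7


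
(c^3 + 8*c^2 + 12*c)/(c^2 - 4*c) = (c^2 + 8*c + 12)/(c - 4)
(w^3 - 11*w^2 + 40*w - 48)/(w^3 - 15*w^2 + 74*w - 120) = (w^2 - 7*w + 12)/(w^2 - 11*w + 30)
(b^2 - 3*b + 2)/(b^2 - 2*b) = (b - 1)/b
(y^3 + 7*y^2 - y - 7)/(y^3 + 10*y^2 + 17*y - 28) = (y + 1)/(y + 4)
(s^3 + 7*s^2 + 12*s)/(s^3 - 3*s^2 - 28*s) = (s + 3)/(s - 7)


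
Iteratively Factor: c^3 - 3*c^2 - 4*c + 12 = (c - 3)*(c^2 - 4) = (c - 3)*(c - 2)*(c + 2)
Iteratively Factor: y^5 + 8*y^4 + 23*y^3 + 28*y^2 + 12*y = (y)*(y^4 + 8*y^3 + 23*y^2 + 28*y + 12) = y*(y + 3)*(y^3 + 5*y^2 + 8*y + 4) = y*(y + 2)*(y + 3)*(y^2 + 3*y + 2) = y*(y + 1)*(y + 2)*(y + 3)*(y + 2)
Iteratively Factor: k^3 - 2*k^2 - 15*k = (k + 3)*(k^2 - 5*k) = k*(k + 3)*(k - 5)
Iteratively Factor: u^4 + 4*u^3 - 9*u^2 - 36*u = (u - 3)*(u^3 + 7*u^2 + 12*u) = (u - 3)*(u + 4)*(u^2 + 3*u) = (u - 3)*(u + 3)*(u + 4)*(u)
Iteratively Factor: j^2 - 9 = (j + 3)*(j - 3)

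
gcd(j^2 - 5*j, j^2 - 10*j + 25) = j - 5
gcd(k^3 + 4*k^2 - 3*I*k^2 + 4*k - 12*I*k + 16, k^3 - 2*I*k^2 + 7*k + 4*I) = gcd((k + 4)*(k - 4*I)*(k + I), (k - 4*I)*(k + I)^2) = k^2 - 3*I*k + 4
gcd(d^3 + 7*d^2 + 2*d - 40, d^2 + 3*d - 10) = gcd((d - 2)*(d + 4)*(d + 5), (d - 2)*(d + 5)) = d^2 + 3*d - 10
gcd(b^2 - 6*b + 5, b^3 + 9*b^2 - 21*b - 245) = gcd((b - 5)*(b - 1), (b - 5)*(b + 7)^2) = b - 5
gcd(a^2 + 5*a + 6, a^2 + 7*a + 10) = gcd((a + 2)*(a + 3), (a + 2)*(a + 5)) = a + 2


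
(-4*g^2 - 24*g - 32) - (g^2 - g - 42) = -5*g^2 - 23*g + 10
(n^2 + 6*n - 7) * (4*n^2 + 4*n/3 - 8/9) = 4*n^4 + 76*n^3/3 - 188*n^2/9 - 44*n/3 + 56/9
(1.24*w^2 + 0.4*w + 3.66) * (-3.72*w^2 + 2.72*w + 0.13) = -4.6128*w^4 + 1.8848*w^3 - 12.366*w^2 + 10.0072*w + 0.4758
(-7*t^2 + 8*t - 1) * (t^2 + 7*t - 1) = -7*t^4 - 41*t^3 + 62*t^2 - 15*t + 1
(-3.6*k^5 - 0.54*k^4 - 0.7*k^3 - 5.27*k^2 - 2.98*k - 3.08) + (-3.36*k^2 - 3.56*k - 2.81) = -3.6*k^5 - 0.54*k^4 - 0.7*k^3 - 8.63*k^2 - 6.54*k - 5.89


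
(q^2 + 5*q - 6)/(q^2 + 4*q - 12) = (q - 1)/(q - 2)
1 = 1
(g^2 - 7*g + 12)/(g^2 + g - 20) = (g - 3)/(g + 5)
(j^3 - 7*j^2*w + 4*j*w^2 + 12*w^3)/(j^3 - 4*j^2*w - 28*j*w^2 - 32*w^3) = (-j^3 + 7*j^2*w - 4*j*w^2 - 12*w^3)/(-j^3 + 4*j^2*w + 28*j*w^2 + 32*w^3)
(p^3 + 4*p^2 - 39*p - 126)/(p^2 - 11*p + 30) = (p^2 + 10*p + 21)/(p - 5)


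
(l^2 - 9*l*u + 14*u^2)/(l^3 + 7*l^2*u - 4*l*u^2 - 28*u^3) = (l - 7*u)/(l^2 + 9*l*u + 14*u^2)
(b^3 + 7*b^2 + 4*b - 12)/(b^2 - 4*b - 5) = (-b^3 - 7*b^2 - 4*b + 12)/(-b^2 + 4*b + 5)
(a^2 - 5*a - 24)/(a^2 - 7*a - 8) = (a + 3)/(a + 1)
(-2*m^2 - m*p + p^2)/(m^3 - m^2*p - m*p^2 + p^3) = (-2*m + p)/(m^2 - 2*m*p + p^2)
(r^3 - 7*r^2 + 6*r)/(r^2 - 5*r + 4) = r*(r - 6)/(r - 4)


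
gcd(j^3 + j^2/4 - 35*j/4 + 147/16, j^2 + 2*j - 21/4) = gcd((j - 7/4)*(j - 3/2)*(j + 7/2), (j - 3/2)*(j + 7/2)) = j^2 + 2*j - 21/4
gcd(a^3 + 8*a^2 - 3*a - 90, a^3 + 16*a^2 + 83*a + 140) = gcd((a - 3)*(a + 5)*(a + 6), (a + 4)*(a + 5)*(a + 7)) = a + 5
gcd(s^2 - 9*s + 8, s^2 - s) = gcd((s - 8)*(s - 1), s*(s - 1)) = s - 1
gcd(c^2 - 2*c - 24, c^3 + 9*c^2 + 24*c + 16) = c + 4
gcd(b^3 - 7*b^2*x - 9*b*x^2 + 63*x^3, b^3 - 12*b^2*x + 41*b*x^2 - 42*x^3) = b^2 - 10*b*x + 21*x^2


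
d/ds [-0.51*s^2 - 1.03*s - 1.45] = -1.02*s - 1.03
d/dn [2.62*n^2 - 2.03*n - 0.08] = 5.24*n - 2.03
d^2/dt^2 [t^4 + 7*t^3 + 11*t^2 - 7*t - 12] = 12*t^2 + 42*t + 22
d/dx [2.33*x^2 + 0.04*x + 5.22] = 4.66*x + 0.04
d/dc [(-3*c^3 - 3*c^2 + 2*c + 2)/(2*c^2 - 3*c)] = (-6*c^4 + 18*c^3 + 5*c^2 - 8*c + 6)/(c^2*(4*c^2 - 12*c + 9))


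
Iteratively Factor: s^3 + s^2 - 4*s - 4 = (s + 1)*(s^2 - 4) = (s - 2)*(s + 1)*(s + 2)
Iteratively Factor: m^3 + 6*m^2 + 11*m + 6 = (m + 1)*(m^2 + 5*m + 6) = (m + 1)*(m + 2)*(m + 3)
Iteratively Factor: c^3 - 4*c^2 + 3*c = (c)*(c^2 - 4*c + 3) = c*(c - 3)*(c - 1)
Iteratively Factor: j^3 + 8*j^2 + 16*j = (j + 4)*(j^2 + 4*j) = j*(j + 4)*(j + 4)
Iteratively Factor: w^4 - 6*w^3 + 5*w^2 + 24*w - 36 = (w - 3)*(w^3 - 3*w^2 - 4*w + 12) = (w - 3)^2*(w^2 - 4) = (w - 3)^2*(w - 2)*(w + 2)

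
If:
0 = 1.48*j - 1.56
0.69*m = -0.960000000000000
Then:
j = 1.05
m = -1.39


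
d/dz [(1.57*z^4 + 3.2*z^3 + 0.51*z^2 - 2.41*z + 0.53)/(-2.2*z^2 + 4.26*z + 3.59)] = (-6.908*z^5 + 13.0246*z^4 + 49.8092*z^3 + 31.3346*z^2 + 5.9938*z - 10.9097)/(4.84*z^4 - 18.744*z^3 + 2.3516*z^2 + 30.5868*z + 12.8881)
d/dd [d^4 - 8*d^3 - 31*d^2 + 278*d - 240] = 4*d^3 - 24*d^2 - 62*d + 278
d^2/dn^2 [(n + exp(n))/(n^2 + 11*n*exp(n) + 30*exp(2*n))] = (2*(n + exp(n))*(11*n*exp(n) + 2*n + 60*exp(2*n) + 11*exp(n))^2 - ((n + exp(n))*(11*n*exp(n) + 120*exp(2*n) + 22*exp(n) + 2) + 2*(exp(n) + 1)*(11*n*exp(n) + 2*n + 60*exp(2*n) + 11*exp(n)))*(n^2 + 11*n*exp(n) + 30*exp(2*n)) + (n^2 + 11*n*exp(n) + 30*exp(2*n))^2*exp(n))/(n^2 + 11*n*exp(n) + 30*exp(2*n))^3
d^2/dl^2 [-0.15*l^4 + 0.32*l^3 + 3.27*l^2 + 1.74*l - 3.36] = -1.8*l^2 + 1.92*l + 6.54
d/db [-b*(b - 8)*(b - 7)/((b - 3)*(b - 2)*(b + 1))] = (-11*b^4 + 110*b^3 - 227*b^2 + 180*b - 336)/(b^6 - 8*b^5 + 18*b^4 + 4*b^3 - 47*b^2 + 12*b + 36)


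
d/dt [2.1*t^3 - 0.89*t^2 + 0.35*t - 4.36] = 6.3*t^2 - 1.78*t + 0.35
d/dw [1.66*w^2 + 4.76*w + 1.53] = 3.32*w + 4.76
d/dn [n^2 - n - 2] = 2*n - 1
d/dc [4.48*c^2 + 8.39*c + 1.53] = 8.96*c + 8.39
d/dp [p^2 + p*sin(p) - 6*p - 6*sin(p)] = p*cos(p) + 2*p + sin(p) - 6*cos(p) - 6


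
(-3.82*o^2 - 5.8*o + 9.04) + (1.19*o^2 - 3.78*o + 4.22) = -2.63*o^2 - 9.58*o + 13.26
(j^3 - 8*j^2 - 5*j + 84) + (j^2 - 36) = j^3 - 7*j^2 - 5*j + 48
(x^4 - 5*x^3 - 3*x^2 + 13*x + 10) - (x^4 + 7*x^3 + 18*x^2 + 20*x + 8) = -12*x^3 - 21*x^2 - 7*x + 2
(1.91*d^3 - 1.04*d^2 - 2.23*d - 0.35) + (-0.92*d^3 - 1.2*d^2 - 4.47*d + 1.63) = 0.99*d^3 - 2.24*d^2 - 6.7*d + 1.28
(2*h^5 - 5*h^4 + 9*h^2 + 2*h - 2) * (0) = 0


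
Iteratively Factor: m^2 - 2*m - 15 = (m - 5)*(m + 3)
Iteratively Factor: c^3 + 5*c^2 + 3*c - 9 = (c + 3)*(c^2 + 2*c - 3) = (c + 3)^2*(c - 1)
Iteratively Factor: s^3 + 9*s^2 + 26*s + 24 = (s + 3)*(s^2 + 6*s + 8) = (s + 2)*(s + 3)*(s + 4)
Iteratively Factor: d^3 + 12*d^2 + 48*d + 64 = (d + 4)*(d^2 + 8*d + 16) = (d + 4)^2*(d + 4)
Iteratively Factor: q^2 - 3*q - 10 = (q + 2)*(q - 5)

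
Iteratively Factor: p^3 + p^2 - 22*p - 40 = (p - 5)*(p^2 + 6*p + 8) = (p - 5)*(p + 4)*(p + 2)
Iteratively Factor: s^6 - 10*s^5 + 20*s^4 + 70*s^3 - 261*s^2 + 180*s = (s)*(s^5 - 10*s^4 + 20*s^3 + 70*s^2 - 261*s + 180) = s*(s - 1)*(s^4 - 9*s^3 + 11*s^2 + 81*s - 180) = s*(s - 4)*(s - 1)*(s^3 - 5*s^2 - 9*s + 45) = s*(s - 4)*(s - 3)*(s - 1)*(s^2 - 2*s - 15) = s*(s - 4)*(s - 3)*(s - 1)*(s + 3)*(s - 5)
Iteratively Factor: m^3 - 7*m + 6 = (m + 3)*(m^2 - 3*m + 2) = (m - 1)*(m + 3)*(m - 2)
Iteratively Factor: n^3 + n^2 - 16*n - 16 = (n + 1)*(n^2 - 16) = (n + 1)*(n + 4)*(n - 4)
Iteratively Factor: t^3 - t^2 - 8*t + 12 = (t - 2)*(t^2 + t - 6) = (t - 2)^2*(t + 3)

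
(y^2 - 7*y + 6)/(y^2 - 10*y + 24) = (y - 1)/(y - 4)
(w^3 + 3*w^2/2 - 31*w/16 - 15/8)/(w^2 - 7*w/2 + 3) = (16*w^3 + 24*w^2 - 31*w - 30)/(8*(2*w^2 - 7*w + 6))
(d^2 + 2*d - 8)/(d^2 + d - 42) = (d^2 + 2*d - 8)/(d^2 + d - 42)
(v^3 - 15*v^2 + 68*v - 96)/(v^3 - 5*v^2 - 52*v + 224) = (v - 3)/(v + 7)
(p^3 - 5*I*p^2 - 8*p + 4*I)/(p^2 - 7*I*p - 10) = (p^2 - 3*I*p - 2)/(p - 5*I)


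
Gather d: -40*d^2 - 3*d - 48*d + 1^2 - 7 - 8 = -40*d^2 - 51*d - 14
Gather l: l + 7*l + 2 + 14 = 8*l + 16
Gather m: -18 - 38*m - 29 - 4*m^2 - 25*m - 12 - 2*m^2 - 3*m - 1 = -6*m^2 - 66*m - 60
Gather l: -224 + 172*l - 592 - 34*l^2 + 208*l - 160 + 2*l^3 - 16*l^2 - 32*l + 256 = 2*l^3 - 50*l^2 + 348*l - 720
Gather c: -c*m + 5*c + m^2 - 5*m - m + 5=c*(5 - m) + m^2 - 6*m + 5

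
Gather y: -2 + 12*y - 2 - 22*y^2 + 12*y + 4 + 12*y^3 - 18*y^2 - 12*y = 12*y^3 - 40*y^2 + 12*y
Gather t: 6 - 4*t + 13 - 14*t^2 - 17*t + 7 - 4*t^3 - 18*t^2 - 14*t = -4*t^3 - 32*t^2 - 35*t + 26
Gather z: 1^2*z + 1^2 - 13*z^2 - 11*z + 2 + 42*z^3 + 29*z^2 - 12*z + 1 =42*z^3 + 16*z^2 - 22*z + 4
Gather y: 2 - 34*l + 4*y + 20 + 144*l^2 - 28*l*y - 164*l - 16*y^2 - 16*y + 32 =144*l^2 - 198*l - 16*y^2 + y*(-28*l - 12) + 54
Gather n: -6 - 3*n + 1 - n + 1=-4*n - 4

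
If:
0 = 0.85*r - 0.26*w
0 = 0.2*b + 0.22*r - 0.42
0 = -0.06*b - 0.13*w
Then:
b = 2.49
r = -0.35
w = -1.15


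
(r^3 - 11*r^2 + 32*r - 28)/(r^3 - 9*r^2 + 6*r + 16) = (r^2 - 9*r + 14)/(r^2 - 7*r - 8)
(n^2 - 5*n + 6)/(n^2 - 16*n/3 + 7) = 3*(n - 2)/(3*n - 7)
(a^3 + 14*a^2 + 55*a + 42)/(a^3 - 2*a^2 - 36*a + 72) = (a^2 + 8*a + 7)/(a^2 - 8*a + 12)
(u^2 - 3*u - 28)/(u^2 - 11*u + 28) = (u + 4)/(u - 4)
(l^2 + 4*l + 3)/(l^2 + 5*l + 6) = (l + 1)/(l + 2)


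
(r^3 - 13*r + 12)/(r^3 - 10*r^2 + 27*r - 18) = (r + 4)/(r - 6)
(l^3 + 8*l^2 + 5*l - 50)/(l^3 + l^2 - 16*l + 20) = (l + 5)/(l - 2)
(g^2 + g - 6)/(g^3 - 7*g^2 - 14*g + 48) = 1/(g - 8)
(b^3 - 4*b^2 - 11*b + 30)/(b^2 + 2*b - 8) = (b^2 - 2*b - 15)/(b + 4)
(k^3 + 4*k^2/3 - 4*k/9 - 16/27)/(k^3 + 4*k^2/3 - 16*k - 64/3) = (k^2 - 4/9)/(k^2 - 16)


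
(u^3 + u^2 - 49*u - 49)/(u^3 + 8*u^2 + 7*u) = (u - 7)/u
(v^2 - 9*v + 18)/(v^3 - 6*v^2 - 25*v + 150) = (v - 3)/(v^2 - 25)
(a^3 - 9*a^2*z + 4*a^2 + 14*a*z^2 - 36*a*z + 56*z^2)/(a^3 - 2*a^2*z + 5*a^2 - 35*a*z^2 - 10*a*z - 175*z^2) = (a^2 - 2*a*z + 4*a - 8*z)/(a^2 + 5*a*z + 5*a + 25*z)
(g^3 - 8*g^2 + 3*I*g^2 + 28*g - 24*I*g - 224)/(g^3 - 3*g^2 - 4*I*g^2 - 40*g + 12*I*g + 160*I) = (g + 7*I)/(g + 5)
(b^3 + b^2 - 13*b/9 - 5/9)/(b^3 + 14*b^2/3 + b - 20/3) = (b + 1/3)/(b + 4)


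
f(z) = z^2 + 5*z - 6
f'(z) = 2*z + 5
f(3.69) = 26.07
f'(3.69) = 12.38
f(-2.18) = -12.15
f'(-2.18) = 0.64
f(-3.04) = -11.96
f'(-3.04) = -1.08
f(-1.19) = -10.53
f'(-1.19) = 2.62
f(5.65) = 54.17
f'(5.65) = 16.30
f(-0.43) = -7.97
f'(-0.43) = 4.14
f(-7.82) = 16.05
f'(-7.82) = -10.64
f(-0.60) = -8.64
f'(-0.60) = 3.80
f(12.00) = 198.00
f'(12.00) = 29.00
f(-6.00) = 0.00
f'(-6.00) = -7.00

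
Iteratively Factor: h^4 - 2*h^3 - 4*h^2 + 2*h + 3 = (h - 1)*(h^3 - h^2 - 5*h - 3) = (h - 1)*(h + 1)*(h^2 - 2*h - 3) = (h - 1)*(h + 1)^2*(h - 3)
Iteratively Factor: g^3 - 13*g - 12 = (g - 4)*(g^2 + 4*g + 3) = (g - 4)*(g + 3)*(g + 1)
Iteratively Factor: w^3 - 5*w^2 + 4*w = (w - 4)*(w^2 - w) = (w - 4)*(w - 1)*(w)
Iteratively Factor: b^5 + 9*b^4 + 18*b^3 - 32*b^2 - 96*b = (b + 4)*(b^4 + 5*b^3 - 2*b^2 - 24*b) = (b + 3)*(b + 4)*(b^3 + 2*b^2 - 8*b) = b*(b + 3)*(b + 4)*(b^2 + 2*b - 8) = b*(b - 2)*(b + 3)*(b + 4)*(b + 4)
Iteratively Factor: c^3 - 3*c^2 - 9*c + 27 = (c - 3)*(c^2 - 9) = (c - 3)*(c + 3)*(c - 3)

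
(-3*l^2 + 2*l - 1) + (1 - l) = -3*l^2 + l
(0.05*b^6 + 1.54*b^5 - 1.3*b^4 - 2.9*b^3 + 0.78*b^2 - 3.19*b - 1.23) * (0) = 0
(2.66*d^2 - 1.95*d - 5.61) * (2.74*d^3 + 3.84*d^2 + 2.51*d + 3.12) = 7.2884*d^5 + 4.8714*d^4 - 16.1828*d^3 - 18.1377*d^2 - 20.1651*d - 17.5032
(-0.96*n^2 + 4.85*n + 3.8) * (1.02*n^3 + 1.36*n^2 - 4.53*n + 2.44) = -0.9792*n^5 + 3.6414*n^4 + 14.8208*n^3 - 19.1449*n^2 - 5.38*n + 9.272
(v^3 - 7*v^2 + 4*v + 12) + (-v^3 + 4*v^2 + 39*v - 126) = -3*v^2 + 43*v - 114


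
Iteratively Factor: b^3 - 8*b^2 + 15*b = (b - 3)*(b^2 - 5*b) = (b - 5)*(b - 3)*(b)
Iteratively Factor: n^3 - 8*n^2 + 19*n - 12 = (n - 1)*(n^2 - 7*n + 12) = (n - 3)*(n - 1)*(n - 4)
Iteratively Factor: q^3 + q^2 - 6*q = (q)*(q^2 + q - 6) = q*(q - 2)*(q + 3)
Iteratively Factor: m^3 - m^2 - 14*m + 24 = (m - 3)*(m^2 + 2*m - 8) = (m - 3)*(m + 4)*(m - 2)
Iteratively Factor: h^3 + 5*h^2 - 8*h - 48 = (h + 4)*(h^2 + h - 12) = (h + 4)^2*(h - 3)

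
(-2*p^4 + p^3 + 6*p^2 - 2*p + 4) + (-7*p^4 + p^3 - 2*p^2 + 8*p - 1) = -9*p^4 + 2*p^3 + 4*p^2 + 6*p + 3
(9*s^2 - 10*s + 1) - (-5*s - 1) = 9*s^2 - 5*s + 2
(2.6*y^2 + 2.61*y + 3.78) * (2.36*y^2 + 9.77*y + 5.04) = 6.136*y^4 + 31.5616*y^3 + 47.5245*y^2 + 50.085*y + 19.0512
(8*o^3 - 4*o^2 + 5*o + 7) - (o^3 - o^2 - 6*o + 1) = 7*o^3 - 3*o^2 + 11*o + 6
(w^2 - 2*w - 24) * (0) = 0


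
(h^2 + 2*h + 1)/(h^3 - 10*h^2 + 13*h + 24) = (h + 1)/(h^2 - 11*h + 24)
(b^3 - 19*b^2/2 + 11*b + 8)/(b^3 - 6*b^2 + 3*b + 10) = (b^2 - 15*b/2 - 4)/(b^2 - 4*b - 5)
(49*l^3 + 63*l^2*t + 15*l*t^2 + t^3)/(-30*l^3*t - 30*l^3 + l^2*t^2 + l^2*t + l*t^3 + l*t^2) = (49*l^3 + 63*l^2*t + 15*l*t^2 + t^3)/(l*(-30*l^2*t - 30*l^2 + l*t^2 + l*t + t^3 + t^2))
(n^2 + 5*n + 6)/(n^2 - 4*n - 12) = (n + 3)/(n - 6)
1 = 1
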